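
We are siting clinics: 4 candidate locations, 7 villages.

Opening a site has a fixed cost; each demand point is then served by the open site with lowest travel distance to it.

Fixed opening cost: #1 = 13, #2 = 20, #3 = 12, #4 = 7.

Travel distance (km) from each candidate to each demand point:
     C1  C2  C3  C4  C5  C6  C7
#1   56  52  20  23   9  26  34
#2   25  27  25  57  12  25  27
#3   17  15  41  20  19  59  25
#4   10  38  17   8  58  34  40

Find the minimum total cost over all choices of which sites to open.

142

Open {#1, #3, #4}: assign each demand point to its cheapest open site.
  C1→#4 10, C2→#3 15, C3→#4 17, C4→#4 8, C5→#1 9, C6→#1 26, C7→#3 25
  travel distance 110, fixed 32 → total 142.
Compare {#3, #4}: travel distance 128 + fixed 19 = 147.
Compare {#2, #3, #4}: travel distance 112 + fixed 39 = 151.
Compare {#2, #4}: travel distance 126 + fixed 27 = 153.
All other subsets cost ≥ 147. Minimum total cost: 142.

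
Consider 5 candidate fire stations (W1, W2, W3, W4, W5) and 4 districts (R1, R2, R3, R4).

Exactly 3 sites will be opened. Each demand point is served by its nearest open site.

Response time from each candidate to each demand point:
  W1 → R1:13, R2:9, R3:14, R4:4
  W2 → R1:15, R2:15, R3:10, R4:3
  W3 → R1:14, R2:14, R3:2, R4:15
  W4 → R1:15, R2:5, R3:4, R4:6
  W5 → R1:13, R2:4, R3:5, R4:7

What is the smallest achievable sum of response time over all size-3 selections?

22

Open {W2, W3, W5}.
  R1→W5 13, R2→W5 4, R3→W3 2, R4→W2 3  ⇒ total 22.
Compare {W1, W3, W5}: total 23.
Compare {W1, W3, W4}: total 24.
No size-3 selection does better; minimum is 22.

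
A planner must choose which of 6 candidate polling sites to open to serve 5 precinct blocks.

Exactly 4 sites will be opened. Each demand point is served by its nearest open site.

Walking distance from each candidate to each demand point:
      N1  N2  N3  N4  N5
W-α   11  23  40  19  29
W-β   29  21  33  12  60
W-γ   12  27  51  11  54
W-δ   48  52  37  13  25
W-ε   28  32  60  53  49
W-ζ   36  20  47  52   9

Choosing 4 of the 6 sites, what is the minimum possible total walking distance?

84

Open {W-α, W-β, W-γ, W-ζ}.
  N1→W-α 11, N2→W-ζ 20, N3→W-β 33, N4→W-γ 11, N5→W-ζ 9  ⇒ total 84.
Compare {W-α, W-β, W-δ, W-ζ}: total 85.
Compare {W-α, W-β, W-ε, W-ζ}: total 85.
No size-4 selection does better; minimum is 84.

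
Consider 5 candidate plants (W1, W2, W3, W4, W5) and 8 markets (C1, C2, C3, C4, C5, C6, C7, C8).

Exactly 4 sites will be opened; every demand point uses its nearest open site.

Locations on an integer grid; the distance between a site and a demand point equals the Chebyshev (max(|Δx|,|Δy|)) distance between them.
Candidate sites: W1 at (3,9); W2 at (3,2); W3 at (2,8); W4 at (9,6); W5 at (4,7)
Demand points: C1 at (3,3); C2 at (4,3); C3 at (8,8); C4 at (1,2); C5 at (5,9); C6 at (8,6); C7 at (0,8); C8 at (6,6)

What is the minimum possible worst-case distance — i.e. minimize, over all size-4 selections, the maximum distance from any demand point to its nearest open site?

2

Open {W2, W3, W4, W5}.
  Farthest demand point is C3 at distance 2 (to W4); all others are ≤ 2.
With {W1, W2, W3, W4} the worst case is 3.
With {W1, W2, W4, W5} the worst case is 3.
No size-4 selection achieves below 2.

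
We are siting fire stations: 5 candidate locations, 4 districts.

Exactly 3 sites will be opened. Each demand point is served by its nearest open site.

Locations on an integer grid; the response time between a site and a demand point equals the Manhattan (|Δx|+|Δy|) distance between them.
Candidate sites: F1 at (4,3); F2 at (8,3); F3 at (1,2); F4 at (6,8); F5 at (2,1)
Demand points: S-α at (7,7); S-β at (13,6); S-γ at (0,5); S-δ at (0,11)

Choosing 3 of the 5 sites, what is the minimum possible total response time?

23

Open {F2, F3, F4}.
  S-α→F4 2, S-β→F2 8, S-γ→F3 4, S-δ→F4 9  ⇒ total 23.
Compare {F1, F3, F4}: total 24.
Compare {F3, F4, F5}: total 24.
No size-3 selection does better; minimum is 23.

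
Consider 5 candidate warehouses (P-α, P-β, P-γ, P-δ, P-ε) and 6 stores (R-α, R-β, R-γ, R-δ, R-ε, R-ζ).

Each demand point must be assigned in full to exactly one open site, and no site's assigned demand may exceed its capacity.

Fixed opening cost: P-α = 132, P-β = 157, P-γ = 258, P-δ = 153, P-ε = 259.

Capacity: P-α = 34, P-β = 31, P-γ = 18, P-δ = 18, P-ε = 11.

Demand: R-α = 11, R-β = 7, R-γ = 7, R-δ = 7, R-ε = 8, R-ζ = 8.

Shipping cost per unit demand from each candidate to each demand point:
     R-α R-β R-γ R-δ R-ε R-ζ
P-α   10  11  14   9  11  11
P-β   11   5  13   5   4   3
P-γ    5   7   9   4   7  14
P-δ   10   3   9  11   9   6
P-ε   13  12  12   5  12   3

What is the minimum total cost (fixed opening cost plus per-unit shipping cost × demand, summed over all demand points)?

609

Open {P-β, P-δ}; cheapest assignment that respects the capacities:
  P-β (cap 31, load 30): R-β, R-δ, R-ε, R-ζ — cost 7×5 + 7×5 + 8×4 + 8×3 = 126
  P-δ (cap 18, load 18): R-α, R-γ — cost 11×10 + 7×9 = 173
  Shipping 299, fixed 310 → total 609.
  Any other capacity-feasible assignment to {P-β, P-δ} ships for at least 299.
Compare {P-α, P-β}: its best feasible assignment gives total 623.
Compare {P-β, P-γ}: its best feasible assignment gives total 659.
Every other set of open sites that can feasibly serve all demand totals ≥ 623 even under its best assignment. Minimum: 609.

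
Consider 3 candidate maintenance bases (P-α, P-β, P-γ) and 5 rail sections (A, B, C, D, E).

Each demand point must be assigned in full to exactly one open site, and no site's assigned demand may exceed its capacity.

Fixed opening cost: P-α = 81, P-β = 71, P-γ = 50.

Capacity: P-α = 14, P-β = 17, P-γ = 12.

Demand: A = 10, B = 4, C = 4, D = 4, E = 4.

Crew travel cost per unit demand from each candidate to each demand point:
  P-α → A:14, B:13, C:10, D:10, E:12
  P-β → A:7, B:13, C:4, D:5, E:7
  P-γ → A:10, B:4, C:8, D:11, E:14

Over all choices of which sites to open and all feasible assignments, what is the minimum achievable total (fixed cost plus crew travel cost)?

Open {P-β, P-γ}; cheapest assignment that respects the capacities:
  P-β (cap 17, load 14): A, E — cost 10×7 + 4×7 = 98
  P-γ (cap 12, load 12): B, C, D — cost 4×4 + 4×8 + 4×11 = 92
  Shipping 190, fixed 121 → total 311.
  Any other capacity-feasible assignment to {P-β, P-γ} ships for at least 190.
Compare {P-α, P-β}: its best feasible assignment gives total 378.
Compare {P-α, P-β, P-γ}: its best feasible assignment gives total 388.
Every other set of open sites that can feasibly serve all demand totals ≥ 378 even under its best assignment. Minimum: 311.

311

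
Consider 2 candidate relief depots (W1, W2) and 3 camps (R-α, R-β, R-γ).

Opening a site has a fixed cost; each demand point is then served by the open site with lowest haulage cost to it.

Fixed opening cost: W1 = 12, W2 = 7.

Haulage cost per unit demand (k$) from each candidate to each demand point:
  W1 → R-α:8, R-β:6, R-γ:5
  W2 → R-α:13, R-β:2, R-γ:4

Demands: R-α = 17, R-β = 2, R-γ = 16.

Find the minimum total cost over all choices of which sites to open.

Open {W1, W2}: assign each demand point to its cheapest open site.
  R-α→W1 17×8=136, R-β→W2 2×2=4, R-γ→W2 16×4=64
  haulage cost 204, fixed 19 → total 223.
Compare {W1}: haulage cost 228 + fixed 12 = 240.
Compare {W2}: haulage cost 289 + fixed 7 = 296.

223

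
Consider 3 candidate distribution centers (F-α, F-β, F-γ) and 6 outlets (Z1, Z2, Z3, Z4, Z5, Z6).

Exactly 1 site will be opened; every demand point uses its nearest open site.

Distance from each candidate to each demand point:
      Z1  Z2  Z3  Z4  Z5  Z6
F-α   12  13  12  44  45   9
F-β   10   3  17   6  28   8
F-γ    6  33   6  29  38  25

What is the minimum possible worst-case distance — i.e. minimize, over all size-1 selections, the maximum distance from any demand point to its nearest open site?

28

Open {F-β}.
  Farthest demand point is Z5 at distance 28 (to F-β); all others are ≤ 28.
With {F-γ} the worst case is 38.
With {F-α} the worst case is 45.
No size-1 selection achieves below 28.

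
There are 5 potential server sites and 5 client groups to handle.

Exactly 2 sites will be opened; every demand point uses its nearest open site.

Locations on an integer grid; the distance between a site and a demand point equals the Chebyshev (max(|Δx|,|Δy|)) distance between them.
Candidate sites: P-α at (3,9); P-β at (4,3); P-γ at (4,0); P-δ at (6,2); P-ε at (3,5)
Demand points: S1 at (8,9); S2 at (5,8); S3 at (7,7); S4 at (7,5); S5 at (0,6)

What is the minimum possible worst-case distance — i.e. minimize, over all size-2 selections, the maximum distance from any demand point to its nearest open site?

Open {P-α, P-β}.
  Farthest demand point is S1 at distance 5 (to P-α); all others are ≤ 5.
With {P-α, P-γ} the worst case is 5.
With {P-α, P-δ} the worst case is 5.
No size-2 selection achieves below 5.

5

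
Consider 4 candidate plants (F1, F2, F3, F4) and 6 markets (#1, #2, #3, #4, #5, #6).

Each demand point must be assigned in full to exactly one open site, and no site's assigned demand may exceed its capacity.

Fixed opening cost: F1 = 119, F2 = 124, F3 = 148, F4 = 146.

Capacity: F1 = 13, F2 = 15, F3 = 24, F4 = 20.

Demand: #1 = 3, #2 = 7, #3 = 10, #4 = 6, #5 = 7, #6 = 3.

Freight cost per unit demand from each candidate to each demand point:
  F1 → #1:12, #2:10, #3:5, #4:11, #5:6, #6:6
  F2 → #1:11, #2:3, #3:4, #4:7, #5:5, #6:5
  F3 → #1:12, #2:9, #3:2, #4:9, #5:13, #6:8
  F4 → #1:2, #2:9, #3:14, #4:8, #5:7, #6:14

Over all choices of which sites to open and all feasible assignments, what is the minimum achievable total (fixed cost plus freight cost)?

462

Open {F2, F3}; cheapest assignment that respects the capacities:
  F2 (cap 15, load 14): #2, #5 — cost 7×3 + 7×5 = 56
  F3 (cap 24, load 22): #1, #3, #4, #6 — cost 3×12 + 10×2 + 6×9 + 3×8 = 134
  Shipping 190, fixed 272 → total 462.
  Any other capacity-feasible assignment to {F2, F3} ships for at least 190.
Compare {F1, F3}: its best feasible assignment gives total 500.
Compare {F3, F4}: its best feasible assignment gives total 504.
Every other set of open sites that can feasibly serve all demand totals ≥ 500 even under its best assignment. Minimum: 462.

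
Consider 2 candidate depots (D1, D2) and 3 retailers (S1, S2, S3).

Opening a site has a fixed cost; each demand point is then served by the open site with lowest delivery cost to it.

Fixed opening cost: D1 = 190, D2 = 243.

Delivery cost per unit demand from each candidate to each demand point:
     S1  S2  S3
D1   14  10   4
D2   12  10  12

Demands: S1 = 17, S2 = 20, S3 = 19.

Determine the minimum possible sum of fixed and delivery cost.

704

Open {D1}: assign each demand point to its cheapest open site.
  S1→D1 17×14=238, S2→D1 20×10=200, S3→D1 19×4=76
  delivery cost 514, fixed 190 → total 704.
Compare {D2}: delivery cost 632 + fixed 243 = 875.
Compare {D1, D2}: delivery cost 480 + fixed 433 = 913.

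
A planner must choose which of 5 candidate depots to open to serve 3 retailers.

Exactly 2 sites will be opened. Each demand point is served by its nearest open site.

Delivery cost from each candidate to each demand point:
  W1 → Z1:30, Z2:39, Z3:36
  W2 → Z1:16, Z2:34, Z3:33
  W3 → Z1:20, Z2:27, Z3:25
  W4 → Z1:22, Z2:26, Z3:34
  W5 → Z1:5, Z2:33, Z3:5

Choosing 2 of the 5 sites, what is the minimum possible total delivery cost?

Open {W4, W5}.
  Z1→W5 5, Z2→W4 26, Z3→W5 5  ⇒ total 36.
Compare {W3, W5}: total 37.
Compare {W1, W5}: total 43.
No size-2 selection does better; minimum is 36.

36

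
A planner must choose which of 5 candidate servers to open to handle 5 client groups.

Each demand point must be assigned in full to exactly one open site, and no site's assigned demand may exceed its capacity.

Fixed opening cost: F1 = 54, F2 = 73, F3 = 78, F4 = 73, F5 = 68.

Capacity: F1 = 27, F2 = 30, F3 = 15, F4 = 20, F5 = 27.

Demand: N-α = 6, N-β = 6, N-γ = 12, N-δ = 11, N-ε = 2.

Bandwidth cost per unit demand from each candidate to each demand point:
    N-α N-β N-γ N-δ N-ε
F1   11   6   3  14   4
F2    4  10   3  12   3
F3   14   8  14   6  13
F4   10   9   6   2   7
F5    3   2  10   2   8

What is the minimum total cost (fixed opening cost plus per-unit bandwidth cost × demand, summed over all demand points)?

Open {F1, F5}; cheapest assignment that respects the capacities:
  F1 (cap 27, load 14): N-γ, N-ε — cost 12×3 + 2×4 = 44
  F5 (cap 27, load 23): N-α, N-β, N-δ — cost 6×3 + 6×2 + 11×2 = 52
  Shipping 96, fixed 122 → total 218.
  Any other capacity-feasible assignment to {F1, F5} ships for at least 96.
Compare {F2, F5}: its best feasible assignment gives total 235.
Compare {F4, F5}: its best feasible assignment gives total 279.
Every other set of open sites that can feasibly serve all demand totals ≥ 235 even under its best assignment. Minimum: 218.

218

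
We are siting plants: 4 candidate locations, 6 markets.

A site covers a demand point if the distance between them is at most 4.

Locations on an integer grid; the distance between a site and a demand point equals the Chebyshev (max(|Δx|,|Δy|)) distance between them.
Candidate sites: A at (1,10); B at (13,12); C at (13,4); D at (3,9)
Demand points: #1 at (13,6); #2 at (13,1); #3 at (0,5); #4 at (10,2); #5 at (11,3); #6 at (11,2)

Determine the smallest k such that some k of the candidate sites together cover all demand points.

2

Coverage sets (demand points within 4 of each site):
  A: {}
  B: {}
  C: {#1, #2, #4, #5, #6}
  D: {#3}
No single site covers all 6 demand points.
But {C, D} covers everything, so the minimum is 2.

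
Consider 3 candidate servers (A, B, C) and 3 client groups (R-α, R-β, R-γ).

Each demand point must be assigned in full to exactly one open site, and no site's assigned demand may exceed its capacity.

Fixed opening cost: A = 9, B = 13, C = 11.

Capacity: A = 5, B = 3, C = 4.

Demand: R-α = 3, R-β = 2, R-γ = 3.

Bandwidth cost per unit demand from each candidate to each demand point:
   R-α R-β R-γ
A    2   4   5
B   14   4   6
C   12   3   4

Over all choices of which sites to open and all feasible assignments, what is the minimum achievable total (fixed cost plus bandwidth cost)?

46

Open {A, C}; cheapest assignment that respects the capacities:
  A (cap 5, load 5): R-α, R-β — cost 3×2 + 2×4 = 14
  C (cap 4, load 3): R-γ — cost 3×4 = 12
  Shipping 26, fixed 20 → total 46.
  Any other capacity-feasible assignment to {A, C} ships for at least 26.
Compare {A, B}: its best feasible assignment gives total 54.
Compare {A, B, C}: its best feasible assignment gives total 59.
Every other set of open sites that can feasibly serve all demand totals ≥ 54 even under its best assignment. Minimum: 46.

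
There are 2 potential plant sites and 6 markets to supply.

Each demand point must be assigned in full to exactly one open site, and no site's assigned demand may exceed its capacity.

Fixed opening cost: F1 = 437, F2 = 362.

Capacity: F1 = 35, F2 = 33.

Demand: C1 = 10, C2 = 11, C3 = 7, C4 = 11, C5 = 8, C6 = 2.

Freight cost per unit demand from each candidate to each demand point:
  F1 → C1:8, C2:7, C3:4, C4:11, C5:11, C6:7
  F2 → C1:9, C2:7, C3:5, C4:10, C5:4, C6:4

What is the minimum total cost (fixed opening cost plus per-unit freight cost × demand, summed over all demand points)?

Open {F1, F2}; cheapest assignment that respects the capacities:
  F1 (cap 35, load 28): C1, C2, C3 — cost 10×8 + 11×7 + 7×4 = 185
  F2 (cap 33, load 21): C4, C5, C6 — cost 11×10 + 8×4 + 2×4 = 150
  Shipping 335, fixed 799 → total 1134.
  Any other capacity-feasible assignment to {F1, F2} ships for at least 335.
Total demand is 49 and no other set of sites has combined capacity ≥ 49, so {F1, F2} is the only feasible choice of open sites. Minimum: 1134.

1134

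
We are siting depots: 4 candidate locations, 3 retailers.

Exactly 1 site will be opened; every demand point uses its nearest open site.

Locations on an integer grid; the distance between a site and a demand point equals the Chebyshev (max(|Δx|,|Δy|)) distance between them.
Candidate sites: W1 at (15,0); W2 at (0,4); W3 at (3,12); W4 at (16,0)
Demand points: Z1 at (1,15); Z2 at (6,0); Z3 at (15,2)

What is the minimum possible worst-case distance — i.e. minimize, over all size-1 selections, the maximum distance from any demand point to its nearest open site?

Open {W3}.
  Farthest demand point is Z2 at distance 12 (to W3); all others are ≤ 12.
With {W1} the worst case is 15.
With {W2} the worst case is 15.
No size-1 selection achieves below 12.

12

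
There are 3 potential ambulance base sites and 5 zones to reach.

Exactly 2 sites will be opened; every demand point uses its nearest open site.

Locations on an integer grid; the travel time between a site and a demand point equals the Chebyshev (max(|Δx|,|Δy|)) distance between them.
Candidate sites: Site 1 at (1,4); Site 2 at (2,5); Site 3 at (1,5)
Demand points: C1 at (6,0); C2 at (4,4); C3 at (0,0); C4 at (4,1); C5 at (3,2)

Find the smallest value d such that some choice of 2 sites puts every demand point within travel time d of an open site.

5

Open {Site 1, Site 2}.
  Farthest demand point is C1 at travel time 5 (to Site 1); all others are ≤ 5.
With {Site 1, Site 3} the worst case is 5.
With {Site 2, Site 3} the worst case is 5.
No size-2 selection achieves below 5.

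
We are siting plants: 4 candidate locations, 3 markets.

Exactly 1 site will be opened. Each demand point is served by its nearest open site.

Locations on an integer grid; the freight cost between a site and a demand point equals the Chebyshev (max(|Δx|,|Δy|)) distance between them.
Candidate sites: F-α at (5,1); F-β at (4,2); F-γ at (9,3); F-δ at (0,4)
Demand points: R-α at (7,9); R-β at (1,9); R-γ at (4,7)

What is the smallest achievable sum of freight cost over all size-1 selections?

16

Open {F-δ}.
  R-α→F-δ 7, R-β→F-δ 5, R-γ→F-δ 4  ⇒ total 16.
Compare {F-β}: total 19.
Compare {F-γ}: total 19.
No size-1 selection does better; minimum is 16.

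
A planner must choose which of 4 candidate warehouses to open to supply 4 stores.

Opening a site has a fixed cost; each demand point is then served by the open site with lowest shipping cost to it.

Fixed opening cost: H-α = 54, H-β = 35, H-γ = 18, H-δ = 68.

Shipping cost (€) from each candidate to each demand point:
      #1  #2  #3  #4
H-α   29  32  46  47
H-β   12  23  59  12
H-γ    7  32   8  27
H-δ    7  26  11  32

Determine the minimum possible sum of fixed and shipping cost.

92

Open {H-γ}: assign each demand point to its cheapest open site.
  #1→H-γ 7, #2→H-γ 32, #3→H-γ 8, #4→H-γ 27
  shipping cost 74, fixed 18 → total 92.
Compare {H-β, H-γ}: shipping cost 50 + fixed 53 = 103.
Compare {H-β}: shipping cost 106 + fixed 35 = 141.
Compare {H-δ}: shipping cost 76 + fixed 68 = 144.
All other subsets cost ≥ 103. Minimum total cost: 92.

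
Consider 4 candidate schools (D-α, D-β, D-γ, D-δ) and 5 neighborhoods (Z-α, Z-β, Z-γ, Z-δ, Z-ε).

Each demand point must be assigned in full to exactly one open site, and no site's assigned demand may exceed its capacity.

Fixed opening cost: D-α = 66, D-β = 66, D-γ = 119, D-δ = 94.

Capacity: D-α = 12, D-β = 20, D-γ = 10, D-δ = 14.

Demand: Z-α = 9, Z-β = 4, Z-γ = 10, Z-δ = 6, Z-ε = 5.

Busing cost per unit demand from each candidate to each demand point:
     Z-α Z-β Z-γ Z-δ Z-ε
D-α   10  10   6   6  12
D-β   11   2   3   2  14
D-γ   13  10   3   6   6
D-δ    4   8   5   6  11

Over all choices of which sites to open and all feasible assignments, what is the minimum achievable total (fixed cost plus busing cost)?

301

Open {D-β, D-δ}; cheapest assignment that respects the capacities:
  D-β (cap 20, load 20): Z-β, Z-γ, Z-δ — cost 4×2 + 10×3 + 6×2 = 50
  D-δ (cap 14, load 14): Z-α, Z-ε — cost 9×4 + 5×11 = 91
  Shipping 141, fixed 160 → total 301.
  Any other capacity-feasible assignment to {D-β, D-δ} ships for at least 141.
Compare {D-α, D-β, D-δ}: its best feasible assignment gives total 367.
Compare {D-β, D-γ, D-δ}: its best feasible assignment gives total 395.
Every other set of open sites that can feasibly serve all demand totals ≥ 367 even under its best assignment. Minimum: 301.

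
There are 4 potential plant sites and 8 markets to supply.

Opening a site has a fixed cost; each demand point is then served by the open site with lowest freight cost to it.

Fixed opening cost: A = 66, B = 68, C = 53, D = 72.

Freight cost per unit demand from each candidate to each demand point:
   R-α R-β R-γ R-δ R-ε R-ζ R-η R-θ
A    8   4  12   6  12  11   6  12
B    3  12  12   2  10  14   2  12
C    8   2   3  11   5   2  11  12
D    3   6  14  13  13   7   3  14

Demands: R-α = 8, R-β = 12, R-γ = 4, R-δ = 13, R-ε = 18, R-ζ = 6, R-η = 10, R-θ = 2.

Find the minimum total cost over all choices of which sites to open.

353

Open {B, C}: assign each demand point to its cheapest open site.
  R-α→B 8×3=24, R-β→C 12×2=24, R-γ→C 4×3=12, R-δ→B 13×2=26, R-ε→C 18×5=90, R-ζ→C 6×2=12, R-η→B 10×2=20, R-θ→B 2×12=24
  freight cost 232, fixed 121 → total 353.
Compare {A, B, C}: freight cost 232 + fixed 187 = 419.
Compare {B, C, D}: freight cost 232 + fixed 193 = 425.
Compare {A, C}: freight cost 364 + fixed 119 = 483.
All other subsets cost ≥ 419. Minimum total cost: 353.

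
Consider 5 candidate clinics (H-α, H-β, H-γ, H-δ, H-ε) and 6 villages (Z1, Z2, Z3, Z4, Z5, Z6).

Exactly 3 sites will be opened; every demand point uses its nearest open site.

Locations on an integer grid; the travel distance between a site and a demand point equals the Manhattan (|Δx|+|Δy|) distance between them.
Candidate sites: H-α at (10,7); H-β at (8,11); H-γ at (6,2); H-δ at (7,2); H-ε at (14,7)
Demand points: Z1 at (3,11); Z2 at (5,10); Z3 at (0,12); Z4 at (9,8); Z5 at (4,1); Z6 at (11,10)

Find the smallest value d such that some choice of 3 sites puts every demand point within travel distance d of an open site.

Open {H-α, H-β, H-γ}.
  Farthest demand point is Z3 at travel distance 9 (to H-β); all others are ≤ 9.
With {H-α, H-β, H-δ} the worst case is 9.
With {H-β, H-γ, H-δ} the worst case is 9.
No size-3 selection achieves below 9.

9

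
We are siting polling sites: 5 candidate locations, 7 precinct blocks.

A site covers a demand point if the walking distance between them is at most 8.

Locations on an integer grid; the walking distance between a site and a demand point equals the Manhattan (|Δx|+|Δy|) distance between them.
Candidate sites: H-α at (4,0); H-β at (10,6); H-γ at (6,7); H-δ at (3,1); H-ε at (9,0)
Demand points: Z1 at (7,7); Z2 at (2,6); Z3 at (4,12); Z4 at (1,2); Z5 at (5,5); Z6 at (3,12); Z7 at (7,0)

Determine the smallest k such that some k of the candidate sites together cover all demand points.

Coverage sets (demand points within 8 of each site):
  H-α: {Z2, Z4, Z5, Z7}
  H-β: {Z1, Z2, Z5}
  H-γ: {Z1, Z2, Z3, Z5, Z6, Z7}
  H-δ: {Z2, Z4, Z5, Z7}
  H-ε: {Z7}
No single site covers all 7 demand points.
But {H-α, H-γ} covers everything, so the minimum is 2.

2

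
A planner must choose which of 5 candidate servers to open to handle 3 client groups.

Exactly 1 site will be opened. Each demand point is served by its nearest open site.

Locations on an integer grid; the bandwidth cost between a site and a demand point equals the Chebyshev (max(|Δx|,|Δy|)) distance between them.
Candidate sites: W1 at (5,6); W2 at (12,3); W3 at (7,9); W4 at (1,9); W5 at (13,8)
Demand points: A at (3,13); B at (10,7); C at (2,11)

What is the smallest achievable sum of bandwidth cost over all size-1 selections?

12

Open {W3}.
  A→W3 4, B→W3 3, C→W3 5  ⇒ total 12.
Compare {W4}: total 15.
Compare {W1}: total 17.
No size-1 selection does better; minimum is 12.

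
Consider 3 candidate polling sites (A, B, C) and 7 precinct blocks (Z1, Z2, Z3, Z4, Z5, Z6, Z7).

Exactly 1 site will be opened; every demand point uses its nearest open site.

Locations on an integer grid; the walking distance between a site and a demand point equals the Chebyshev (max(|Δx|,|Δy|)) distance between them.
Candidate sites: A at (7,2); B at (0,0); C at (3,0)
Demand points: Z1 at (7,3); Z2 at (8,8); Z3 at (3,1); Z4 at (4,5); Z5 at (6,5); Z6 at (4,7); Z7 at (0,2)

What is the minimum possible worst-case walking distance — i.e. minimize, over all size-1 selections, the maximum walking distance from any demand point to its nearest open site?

Open {A}.
  Farthest demand point is Z7 at walking distance 7 (to A); all others are ≤ 7.
With {B} the worst case is 8.
With {C} the worst case is 8.
No size-1 selection achieves below 7.

7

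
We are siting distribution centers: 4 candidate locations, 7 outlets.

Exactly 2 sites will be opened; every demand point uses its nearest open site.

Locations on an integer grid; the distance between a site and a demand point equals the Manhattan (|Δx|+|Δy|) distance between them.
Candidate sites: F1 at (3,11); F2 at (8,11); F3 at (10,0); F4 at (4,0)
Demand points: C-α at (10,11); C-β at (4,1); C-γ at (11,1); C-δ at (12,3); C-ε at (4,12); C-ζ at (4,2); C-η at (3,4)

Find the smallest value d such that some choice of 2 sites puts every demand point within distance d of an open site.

8

Open {F1, F3}.
  Farthest demand point is C-ζ at distance 8 (to F3); all others are ≤ 8.
With {F1, F4} the worst case is 11.
With {F2, F3} the worst case is 11.
No size-2 selection achieves below 8.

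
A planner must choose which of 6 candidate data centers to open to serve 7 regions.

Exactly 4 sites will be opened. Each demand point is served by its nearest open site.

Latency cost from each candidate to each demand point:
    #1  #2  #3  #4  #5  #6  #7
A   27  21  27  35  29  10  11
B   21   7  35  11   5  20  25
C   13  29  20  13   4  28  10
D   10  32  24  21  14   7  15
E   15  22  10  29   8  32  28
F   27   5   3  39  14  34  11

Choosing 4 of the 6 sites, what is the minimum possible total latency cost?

50

Open {B, C, D, F}.
  #1→D 10, #2→F 5, #3→F 3, #4→B 11, #5→C 4, #6→D 7, #7→C 10  ⇒ total 50.
Compare {A, B, D, F}: total 52.
Compare {A, C, D, F}: total 52.
No size-4 selection does better; minimum is 50.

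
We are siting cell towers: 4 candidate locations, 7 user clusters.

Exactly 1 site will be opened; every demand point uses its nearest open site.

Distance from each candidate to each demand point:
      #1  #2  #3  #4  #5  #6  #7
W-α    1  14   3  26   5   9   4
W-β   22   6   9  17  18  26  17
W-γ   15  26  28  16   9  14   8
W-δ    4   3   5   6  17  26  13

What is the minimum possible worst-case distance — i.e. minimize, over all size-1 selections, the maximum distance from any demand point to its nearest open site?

26

Open {W-α}.
  Farthest demand point is #4 at distance 26 (to W-α); all others are ≤ 26.
With {W-β} the worst case is 26.
With {W-δ} the worst case is 26.
No size-1 selection achieves below 26.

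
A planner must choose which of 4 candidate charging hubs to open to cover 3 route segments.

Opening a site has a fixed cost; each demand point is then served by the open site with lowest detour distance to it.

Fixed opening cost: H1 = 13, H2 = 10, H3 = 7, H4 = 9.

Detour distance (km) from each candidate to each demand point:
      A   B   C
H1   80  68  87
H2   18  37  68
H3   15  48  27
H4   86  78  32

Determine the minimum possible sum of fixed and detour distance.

Open {H2, H3}: assign each demand point to its cheapest open site.
  A→H3 15, B→H2 37, C→H3 27
  detour distance 79, fixed 17 → total 96.
Compare {H3}: detour distance 90 + fixed 7 = 97.
Compare {H2, H3, H4}: detour distance 79 + fixed 26 = 105.
Compare {H2, H4}: detour distance 87 + fixed 19 = 106.
All other subsets cost ≥ 97. Minimum total cost: 96.

96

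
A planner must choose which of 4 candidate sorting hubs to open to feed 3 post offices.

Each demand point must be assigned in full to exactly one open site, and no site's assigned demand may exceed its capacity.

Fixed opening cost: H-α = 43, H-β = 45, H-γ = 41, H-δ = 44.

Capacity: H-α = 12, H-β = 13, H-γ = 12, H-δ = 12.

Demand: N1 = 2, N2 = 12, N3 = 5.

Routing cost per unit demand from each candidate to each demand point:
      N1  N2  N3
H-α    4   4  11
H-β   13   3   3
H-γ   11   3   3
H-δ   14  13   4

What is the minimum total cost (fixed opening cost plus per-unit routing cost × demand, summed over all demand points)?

Open {H-β, H-γ}; cheapest assignment that respects the capacities:
  H-β (cap 13, load 12): N2 — cost 12×3 = 36
  H-γ (cap 12, load 7): N1, N3 — cost 2×11 + 5×3 = 37
  Shipping 73, fixed 86 → total 159.
  Any other capacity-feasible assignment to {H-β, H-γ} ships for at least 73.
Compare {H-α, H-γ}: its best feasible assignment gives total 169.
Compare {H-γ, H-δ}: its best feasible assignment gives total 169.
Every other set of open sites that can feasibly serve all demand totals ≥ 169 even under its best assignment. Minimum: 159.

159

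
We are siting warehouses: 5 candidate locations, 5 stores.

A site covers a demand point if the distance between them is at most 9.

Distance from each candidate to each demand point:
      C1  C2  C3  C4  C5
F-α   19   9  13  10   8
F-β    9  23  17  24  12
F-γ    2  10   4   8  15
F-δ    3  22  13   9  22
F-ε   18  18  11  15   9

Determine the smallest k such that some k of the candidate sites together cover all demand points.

Coverage sets (demand points within 9 of each site):
  F-α: {C2, C5}
  F-β: {C1}
  F-γ: {C1, C3, C4}
  F-δ: {C1, C4}
  F-ε: {C5}
No single site covers all 5 demand points.
But {F-α, F-γ} covers everything, so the minimum is 2.

2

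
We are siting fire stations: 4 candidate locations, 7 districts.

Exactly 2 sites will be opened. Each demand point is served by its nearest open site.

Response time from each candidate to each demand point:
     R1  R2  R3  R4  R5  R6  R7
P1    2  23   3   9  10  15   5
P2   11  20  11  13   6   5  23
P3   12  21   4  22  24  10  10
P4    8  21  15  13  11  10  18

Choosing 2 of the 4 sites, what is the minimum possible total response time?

50

Open {P1, P2}.
  R1→P1 2, R2→P2 20, R3→P1 3, R4→P1 9, R5→P2 6, R6→P2 5, R7→P1 5  ⇒ total 50.
Compare {P1, P3}: total 60.
Compare {P1, P4}: total 60.
No size-2 selection does better; minimum is 50.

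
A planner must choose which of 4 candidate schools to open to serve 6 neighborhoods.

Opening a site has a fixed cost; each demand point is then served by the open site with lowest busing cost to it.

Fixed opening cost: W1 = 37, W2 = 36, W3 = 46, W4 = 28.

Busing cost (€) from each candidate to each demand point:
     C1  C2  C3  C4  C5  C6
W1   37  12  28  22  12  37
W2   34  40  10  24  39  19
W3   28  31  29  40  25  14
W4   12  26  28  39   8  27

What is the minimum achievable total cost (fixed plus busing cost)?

163

Open {W2, W4}: assign each demand point to its cheapest open site.
  C1→W4 12, C2→W4 26, C3→W2 10, C4→W2 24, C5→W4 8, C6→W2 19
  busing cost 99, fixed 64 → total 163.
Compare {W4}: busing cost 140 + fixed 28 = 168.
Compare {W1, W4}: busing cost 109 + fixed 65 = 174.
Compare {W1, W2}: busing cost 109 + fixed 73 = 182.
All other subsets cost ≥ 168. Minimum total cost: 163.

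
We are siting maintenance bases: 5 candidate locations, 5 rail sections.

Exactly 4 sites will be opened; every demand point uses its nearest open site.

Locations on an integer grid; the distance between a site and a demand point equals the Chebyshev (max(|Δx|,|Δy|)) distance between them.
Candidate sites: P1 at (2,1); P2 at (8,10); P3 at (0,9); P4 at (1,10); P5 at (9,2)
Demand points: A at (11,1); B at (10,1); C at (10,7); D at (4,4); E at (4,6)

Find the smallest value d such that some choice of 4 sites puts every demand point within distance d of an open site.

4

Open {P1, P2, P3, P5}.
  Farthest demand point is E at distance 4 (to P2); all others are ≤ 4.
With {P1, P2, P4, P5} the worst case is 4.
With {P1, P3, P4, P5} the worst case is 5.
No size-4 selection achieves below 4.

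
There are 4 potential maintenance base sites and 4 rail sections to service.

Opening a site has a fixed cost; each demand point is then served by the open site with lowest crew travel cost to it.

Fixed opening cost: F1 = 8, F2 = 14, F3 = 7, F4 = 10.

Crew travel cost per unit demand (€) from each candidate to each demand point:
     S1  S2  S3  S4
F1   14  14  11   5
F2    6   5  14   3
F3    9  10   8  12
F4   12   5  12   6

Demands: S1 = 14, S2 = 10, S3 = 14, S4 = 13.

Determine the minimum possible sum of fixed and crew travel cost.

Open {F2, F3}: assign each demand point to its cheapest open site.
  S1→F2 14×6=84, S2→F2 10×5=50, S3→F3 14×8=112, S4→F2 13×3=39
  crew travel cost 285, fixed 21 → total 306.
Compare {F1, F2, F3}: crew travel cost 285 + fixed 29 = 314.
Compare {F2, F3, F4}: crew travel cost 285 + fixed 31 = 316.
Compare {F1, F2, F3, F4}: crew travel cost 285 + fixed 39 = 324.
All other subsets cost ≥ 314. Minimum total cost: 306.

306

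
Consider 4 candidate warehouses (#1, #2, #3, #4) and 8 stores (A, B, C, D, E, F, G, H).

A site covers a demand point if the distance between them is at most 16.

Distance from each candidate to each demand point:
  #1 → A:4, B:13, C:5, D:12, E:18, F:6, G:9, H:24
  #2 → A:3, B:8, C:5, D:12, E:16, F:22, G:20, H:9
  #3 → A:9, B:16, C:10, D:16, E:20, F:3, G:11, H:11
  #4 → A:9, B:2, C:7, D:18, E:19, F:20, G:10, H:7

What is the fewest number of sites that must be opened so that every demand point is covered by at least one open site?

Coverage sets (demand points within 16 of each site):
  #1: {A, B, C, D, F, G}
  #2: {A, B, C, D, E, H}
  #3: {A, B, C, D, F, G, H}
  #4: {A, B, C, G, H}
No single site covers all 8 demand points.
But {#1, #2} covers everything, so the minimum is 2.

2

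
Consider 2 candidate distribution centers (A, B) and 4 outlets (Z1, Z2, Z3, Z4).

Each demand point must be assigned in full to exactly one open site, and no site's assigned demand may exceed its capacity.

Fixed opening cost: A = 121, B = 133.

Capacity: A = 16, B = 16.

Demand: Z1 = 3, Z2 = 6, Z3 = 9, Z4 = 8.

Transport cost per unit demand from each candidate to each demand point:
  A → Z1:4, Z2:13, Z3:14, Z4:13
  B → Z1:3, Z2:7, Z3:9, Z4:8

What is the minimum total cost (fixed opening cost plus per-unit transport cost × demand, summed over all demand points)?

Open {A, B}; cheapest assignment that respects the capacities:
  A (cap 16, load 11): Z1, Z4 — cost 3×4 + 8×13 = 116
  B (cap 16, load 15): Z2, Z3 — cost 6×7 + 9×9 = 123
  Shipping 239, fixed 254 → total 493.
  Any other capacity-feasible assignment to {A, B} ships for at least 239.
Total demand is 26 and no other set of sites has combined capacity ≥ 26, so {A, B} is the only feasible choice of open sites. Minimum: 493.

493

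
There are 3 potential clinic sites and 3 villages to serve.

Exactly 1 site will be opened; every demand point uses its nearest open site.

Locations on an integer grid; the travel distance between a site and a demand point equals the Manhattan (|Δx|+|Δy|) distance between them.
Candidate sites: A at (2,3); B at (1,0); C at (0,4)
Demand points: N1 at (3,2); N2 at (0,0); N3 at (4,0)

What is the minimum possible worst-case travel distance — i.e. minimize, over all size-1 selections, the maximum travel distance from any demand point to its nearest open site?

Open {B}.
  Farthest demand point is N1 at travel distance 4 (to B); all others are ≤ 4.
With {A} the worst case is 5.
With {C} the worst case is 8.
No size-1 selection achieves below 4.

4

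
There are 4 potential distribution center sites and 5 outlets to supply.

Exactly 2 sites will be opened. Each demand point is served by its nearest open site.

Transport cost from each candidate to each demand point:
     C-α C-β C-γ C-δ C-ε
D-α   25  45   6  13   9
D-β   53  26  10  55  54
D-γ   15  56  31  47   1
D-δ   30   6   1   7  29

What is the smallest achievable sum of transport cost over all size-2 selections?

Open {D-γ, D-δ}.
  C-α→D-γ 15, C-β→D-δ 6, C-γ→D-δ 1, C-δ→D-δ 7, C-ε→D-γ 1  ⇒ total 30.
Compare {D-α, D-δ}: total 48.
Compare {D-β, D-δ}: total 73.
No size-2 selection does better; minimum is 30.

30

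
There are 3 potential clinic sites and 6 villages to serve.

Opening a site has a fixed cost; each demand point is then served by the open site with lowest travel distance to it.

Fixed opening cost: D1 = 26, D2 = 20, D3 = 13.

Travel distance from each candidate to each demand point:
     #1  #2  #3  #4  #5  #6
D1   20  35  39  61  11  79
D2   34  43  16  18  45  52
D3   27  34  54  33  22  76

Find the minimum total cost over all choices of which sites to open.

198

Open {D1, D2}: assign each demand point to its cheapest open site.
  #1→D1 20, #2→D1 35, #3→D2 16, #4→D2 18, #5→D1 11, #6→D2 52
  travel distance 152, fixed 46 → total 198.
Compare {D2, D3}: travel distance 169 + fixed 33 = 202.
Compare {D1, D2, D3}: travel distance 151 + fixed 59 = 210.
Compare {D2}: travel distance 208 + fixed 20 = 228.
All other subsets cost ≥ 202. Minimum total cost: 198.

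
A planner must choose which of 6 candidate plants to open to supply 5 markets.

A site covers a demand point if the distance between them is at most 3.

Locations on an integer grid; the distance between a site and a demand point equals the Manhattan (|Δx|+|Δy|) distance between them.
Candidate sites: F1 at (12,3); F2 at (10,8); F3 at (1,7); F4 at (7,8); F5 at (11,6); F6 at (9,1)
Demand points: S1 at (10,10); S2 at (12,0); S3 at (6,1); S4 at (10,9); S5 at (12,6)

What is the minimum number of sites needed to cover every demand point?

3

Coverage sets (demand points within 3 of each site):
  F1: {S2, S5}
  F2: {S1, S4}
  F3: {}
  F4: {}
  F5: {S5}
  F6: {S3}
No 2 sites suffice: every size-2 union leaves at least one demand point uncovered.
But {F1, F2, F6} covers everything, so the minimum is 3.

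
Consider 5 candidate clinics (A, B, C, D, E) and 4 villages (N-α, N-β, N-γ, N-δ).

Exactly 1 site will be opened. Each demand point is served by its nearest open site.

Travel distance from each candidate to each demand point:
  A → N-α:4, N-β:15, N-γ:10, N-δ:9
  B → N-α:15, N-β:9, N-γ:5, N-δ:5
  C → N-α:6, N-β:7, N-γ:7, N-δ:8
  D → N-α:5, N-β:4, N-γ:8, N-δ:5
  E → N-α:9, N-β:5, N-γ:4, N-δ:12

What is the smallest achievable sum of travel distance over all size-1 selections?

22

Open {D}.
  N-α→D 5, N-β→D 4, N-γ→D 8, N-δ→D 5  ⇒ total 22.
Compare {C}: total 28.
Compare {E}: total 30.
No size-1 selection does better; minimum is 22.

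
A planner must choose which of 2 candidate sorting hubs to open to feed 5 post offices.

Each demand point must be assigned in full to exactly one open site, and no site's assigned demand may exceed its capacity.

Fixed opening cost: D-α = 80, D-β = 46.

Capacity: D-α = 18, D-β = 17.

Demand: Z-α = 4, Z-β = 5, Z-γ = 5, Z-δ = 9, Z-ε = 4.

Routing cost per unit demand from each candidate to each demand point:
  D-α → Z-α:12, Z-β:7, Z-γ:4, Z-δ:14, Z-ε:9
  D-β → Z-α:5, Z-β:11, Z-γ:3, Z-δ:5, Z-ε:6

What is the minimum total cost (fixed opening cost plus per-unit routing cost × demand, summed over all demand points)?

270

Open {D-α, D-β}; cheapest assignment that respects the capacities:
  D-α (cap 18, load 10): Z-β, Z-γ — cost 5×7 + 5×4 = 55
  D-β (cap 17, load 17): Z-α, Z-δ, Z-ε — cost 4×5 + 9×5 + 4×6 = 89
  Shipping 144, fixed 126 → total 270.
  Any other capacity-feasible assignment to {D-α, D-β} ships for at least 144.
Total demand is 27 and no other set of sites has combined capacity ≥ 27, so {D-α, D-β} is the only feasible choice of open sites. Minimum: 270.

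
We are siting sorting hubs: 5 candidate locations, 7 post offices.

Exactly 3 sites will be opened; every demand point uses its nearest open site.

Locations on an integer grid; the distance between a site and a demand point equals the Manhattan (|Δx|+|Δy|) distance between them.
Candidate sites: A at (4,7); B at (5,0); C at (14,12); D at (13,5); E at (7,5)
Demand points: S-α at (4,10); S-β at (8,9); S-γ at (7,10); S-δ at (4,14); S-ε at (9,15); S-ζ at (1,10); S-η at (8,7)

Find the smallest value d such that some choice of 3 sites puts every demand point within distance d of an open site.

8

Open {A, B, C}.
  Farthest demand point is S-ε at distance 8 (to C); all others are ≤ 8.
With {A, C, D} the worst case is 8.
With {A, C, E} the worst case is 8.
No size-3 selection achieves below 8.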